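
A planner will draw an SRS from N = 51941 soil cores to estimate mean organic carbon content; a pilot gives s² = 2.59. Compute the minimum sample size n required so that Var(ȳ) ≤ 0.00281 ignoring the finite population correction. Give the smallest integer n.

922

Without fpc, n₀ = s²/D = 2.59/0.00281 = 921.7082.
Rounding up, n = 922.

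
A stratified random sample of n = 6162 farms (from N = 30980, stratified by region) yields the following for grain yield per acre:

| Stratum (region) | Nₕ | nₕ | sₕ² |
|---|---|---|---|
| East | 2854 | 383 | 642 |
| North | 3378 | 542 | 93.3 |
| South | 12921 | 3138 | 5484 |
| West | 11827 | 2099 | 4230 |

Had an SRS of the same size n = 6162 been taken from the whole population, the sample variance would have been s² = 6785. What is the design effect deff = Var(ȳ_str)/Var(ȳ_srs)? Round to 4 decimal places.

Var(ȳ_str) = Σ Wₕ²(1−fₕ)sₕ²/nₕ with Wₕ = Nₕ/30980:
  East: (2854/30980)²·(1−383/2854)·642/383 = 0.012316864
  North: (3378/30980)²·(1−542/3378)·93.3/542 = 0.0017182462
  South: (12921/30980)²·(1−3138/12921)·5484/3138 = 0.23017061
  West: (11827/30980)²·(1−2099/11827)·4230/2099 = 0.24158127
  → Var(ȳ_str) = 0.48578699.
Var(ȳ_srs) = (1 − 6162/30980)·6785/6162 = 0.88209127.
deff = 0.48578699 / 0.88209127 = 0.5507.

0.5507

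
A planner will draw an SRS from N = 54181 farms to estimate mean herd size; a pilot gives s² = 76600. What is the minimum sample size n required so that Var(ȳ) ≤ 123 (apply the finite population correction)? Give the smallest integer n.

Without fpc, n₀ = s²/D = 76600/123 = 622.7642.
With fpc, (1 − n/N)·s²/n ≤ D requires n ≥ n₀/(1 + n₀/N) = 622.7642/(1 + 622.7642/54181) = 615.6874.
Rounding up, n = 616.

616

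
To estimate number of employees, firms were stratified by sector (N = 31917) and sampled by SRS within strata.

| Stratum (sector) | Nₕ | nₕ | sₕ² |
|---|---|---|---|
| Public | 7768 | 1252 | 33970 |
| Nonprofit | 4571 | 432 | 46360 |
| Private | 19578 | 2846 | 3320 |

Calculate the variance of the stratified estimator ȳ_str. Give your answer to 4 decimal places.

3.7163

Var(ȳ_str) = Σₕ Wₕ²(1 − fₕ)sₕ²/nₕ with Wₕ = Nₕ/N, N = 31917.
Public: Wₕ = 0.24338127; term = 0.24338127²·(1 − 0.16117405)·33970/1252 = 1.3481474.
Nonprofit: Wₕ = 0.14321521; term = 0.14321521²·(1 − 0.09450886)·46360/432 = 1.9930684.
Private: Wₕ = 0.61340352; term = 0.61340352²·(1 − 0.14536725)·3320/2846 = 0.37512434.
Sum = 3.7163401.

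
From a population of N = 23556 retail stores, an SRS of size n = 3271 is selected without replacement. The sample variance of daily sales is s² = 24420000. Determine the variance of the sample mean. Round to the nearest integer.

Under SRS without replacement, Var(ȳ) = (1 − f)·s²/n with f = n/N = 3271/23556 = 0.13886059.
Var(ȳ) = (1 − 0.13886059)·24420000/3271 = 0.86113941·7465.6068 = 6428.9283.

6429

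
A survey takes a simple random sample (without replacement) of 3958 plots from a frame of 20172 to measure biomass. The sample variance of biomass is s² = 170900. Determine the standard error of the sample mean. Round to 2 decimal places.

Under SRS without replacement, Var(ȳ) = (1 − f)·s²/n with f = n/N = 3958/20172 = 0.19621257.
Var(ȳ) = (1 − 0.19621257)·170900/3958 = 0.80378743·43.178373 = 34.706233.
SE(ȳ) = √(34.706233) = 5.89.

5.89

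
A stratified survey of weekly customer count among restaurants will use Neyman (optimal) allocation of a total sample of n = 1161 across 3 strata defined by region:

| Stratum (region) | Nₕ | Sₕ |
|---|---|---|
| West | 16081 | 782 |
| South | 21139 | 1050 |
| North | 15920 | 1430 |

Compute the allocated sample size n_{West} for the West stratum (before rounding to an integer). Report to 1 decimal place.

Neyman allocation: nₕ = n·NₕSₕ / Σⱼ NⱼSⱼ.
Σ NⱼSⱼ = 16081·782 + 21139·1050 + 15920·1430 = 5.7536892 × 10^7.
n_{West} = 1161·16081·782 / (5.7536892 × 10^7) = 253.7.

253.7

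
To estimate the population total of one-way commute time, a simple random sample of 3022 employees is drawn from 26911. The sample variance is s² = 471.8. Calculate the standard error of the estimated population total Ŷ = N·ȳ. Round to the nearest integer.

Var(Ŷ) = N²·Var(ȳ) = N²·(1 − n/N)·s²/n.
f = 3022/26911 = 0.11229609; Var(ȳ) = 0.88770391·471.8/3022 = 0.13858991.
Var(Ŷ) = 26911² · 0.13858991 = 1.0036708 × 10^8.
SE(Ŷ) = √(1.0036708 × 10^8) = 10018.

10018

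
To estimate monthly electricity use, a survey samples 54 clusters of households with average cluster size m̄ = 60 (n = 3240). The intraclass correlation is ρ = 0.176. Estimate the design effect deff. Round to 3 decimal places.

deff = 1 + (60 − 1)·0.176 = 1 + 10.384 = 11.384.

11.384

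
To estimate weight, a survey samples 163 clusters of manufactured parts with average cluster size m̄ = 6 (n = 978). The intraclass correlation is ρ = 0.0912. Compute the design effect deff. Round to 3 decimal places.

deff = 1 + (6 − 1)·0.0912 = 1 + 0.456 = 1.456.

1.456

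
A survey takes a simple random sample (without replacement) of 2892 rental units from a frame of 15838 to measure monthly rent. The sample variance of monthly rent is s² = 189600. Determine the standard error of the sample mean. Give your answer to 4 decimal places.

Under SRS without replacement, Var(ȳ) = (1 − f)·s²/n with f = n/N = 2892/15838 = 0.18259881.
Var(ȳ) = (1 − 0.18259881)·189600/2892 = 0.81740119·65.560166 = 53.588957.
SE(ȳ) = √(53.588957) = 7.3204.

7.3204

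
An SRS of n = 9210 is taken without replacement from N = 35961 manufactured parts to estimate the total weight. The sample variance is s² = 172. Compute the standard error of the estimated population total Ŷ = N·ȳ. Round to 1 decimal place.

Var(Ŷ) = N²·Var(ȳ) = N²·(1 − n/N)·s²/n.
f = 9210/35961 = 0.25611079; Var(ȳ) = 0.74388921·172/9210 = 0.013892394.
Var(Ŷ) = 35961² · 0.013892394 = 1.7965554 × 10^7.
SE(Ŷ) = √(1.7965554 × 10^7) = 4238.6.

4238.6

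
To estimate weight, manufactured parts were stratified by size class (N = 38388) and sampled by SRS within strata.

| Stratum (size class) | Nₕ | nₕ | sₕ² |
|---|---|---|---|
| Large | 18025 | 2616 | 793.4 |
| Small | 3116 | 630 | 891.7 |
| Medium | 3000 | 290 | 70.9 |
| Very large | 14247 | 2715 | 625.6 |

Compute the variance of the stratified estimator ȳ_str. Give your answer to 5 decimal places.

Var(ȳ_str) = Σₕ Wₕ²(1 − fₕ)sₕ²/nₕ with Wₕ = Nₕ/N, N = 38388.
Large: Wₕ = 0.46954778; term = 0.46954778²·(1 − 0.14513176)·793.4/2616 = 0.057162763.
Small: Wₕ = 0.08117120; term = 0.08117120²·(1 − 0.20218228)·891.7/630 = 0.0074402207.
Medium: Wₕ = 0.07814942; term = 0.07814942²·(1 − 0.09666667)·70.9/290 = 0.0013488008.
Very large: Wₕ = 0.37113160; term = 0.37113160²·(1 − 0.19056644)·625.6/2715 = 0.025689993.
Sum = 0.091641778.

0.09164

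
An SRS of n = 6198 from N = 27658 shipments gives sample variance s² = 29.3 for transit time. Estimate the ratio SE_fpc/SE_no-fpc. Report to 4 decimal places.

f = n/N = 6198/27658 = 0.22409429.
SE_no-fpc = √(s²/n) = 0.068755592; SE_fpc = √((1−f)s²/n) = 0.060563714.
Ratio = √(1−f) = 0.88085510.

0.8809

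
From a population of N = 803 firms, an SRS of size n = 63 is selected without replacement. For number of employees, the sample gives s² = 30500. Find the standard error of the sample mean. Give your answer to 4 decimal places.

21.1221

Under SRS without replacement, Var(ȳ) = (1 − f)·s²/n with f = n/N = 63/803 = 0.07845579.
Var(ȳ) = (1 − 0.07845579)·30500/63 = 0.92154421·484.12698 = 446.14442.
SE(ȳ) = √(446.14442) = 21.1221.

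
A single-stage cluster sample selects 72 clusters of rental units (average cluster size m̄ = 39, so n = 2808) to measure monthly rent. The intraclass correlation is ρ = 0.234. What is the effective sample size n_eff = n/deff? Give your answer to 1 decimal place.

deff = 1 + (39 − 1)·0.234 = 1 + 8.892 = 9.892.
n_eff = 2808 / 9.892 = 283.9.

283.9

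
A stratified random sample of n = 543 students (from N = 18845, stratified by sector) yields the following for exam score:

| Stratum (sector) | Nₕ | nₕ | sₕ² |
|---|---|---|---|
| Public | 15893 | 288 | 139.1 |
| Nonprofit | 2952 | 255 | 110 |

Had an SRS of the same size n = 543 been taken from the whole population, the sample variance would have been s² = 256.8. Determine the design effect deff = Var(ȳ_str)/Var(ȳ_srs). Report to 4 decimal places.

Var(ȳ_str) = Σ Wₕ²(1−fₕ)sₕ²/nₕ with Wₕ = Nₕ/18845:
  Public: (15893/18845)²·(1−288/15893)·139.1/288 = 0.33729664
  Nonprofit: (2952/18845)²·(1−255/2952)·110/255 = 0.0096706913
  → Var(ȳ_str) = 0.34696733.
Var(ȳ_srs) = (1 − 543/18845)·256.8/543 = 0.45930122.
deff = 0.34696733 / 0.45930122 = 0.7554.

0.7554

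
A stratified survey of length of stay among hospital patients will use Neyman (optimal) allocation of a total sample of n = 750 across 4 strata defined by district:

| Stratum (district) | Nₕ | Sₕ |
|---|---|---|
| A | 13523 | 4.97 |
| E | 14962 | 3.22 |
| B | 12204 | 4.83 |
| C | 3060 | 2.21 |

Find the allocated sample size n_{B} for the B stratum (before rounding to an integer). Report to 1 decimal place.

244.1

Neyman allocation: nₕ = n·NₕSₕ / Σⱼ NⱼSⱼ.
Σ NⱼSⱼ = 13523·4.97 + 14962·3.22 + 12204·4.83 + 3060·2.21 = 181094.87.
n_{B} = 750·12204·4.83 / 181094.87 = 244.1.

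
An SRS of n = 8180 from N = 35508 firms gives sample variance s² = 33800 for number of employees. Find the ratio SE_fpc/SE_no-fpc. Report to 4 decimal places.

f = n/N = 8180/35508 = 0.23037062.
SE_no-fpc = √(s²/n) = 2.0327394; SE_fpc = √((1−f)s²/n) = 1.7832922.
Ratio = √(1−f) = 0.87728523.

0.8773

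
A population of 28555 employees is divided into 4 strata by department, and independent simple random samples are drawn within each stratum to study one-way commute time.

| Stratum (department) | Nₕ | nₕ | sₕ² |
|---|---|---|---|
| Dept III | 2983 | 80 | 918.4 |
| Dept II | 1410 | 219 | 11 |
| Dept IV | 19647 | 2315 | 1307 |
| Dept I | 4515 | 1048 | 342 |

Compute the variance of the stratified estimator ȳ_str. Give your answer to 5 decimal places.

Var(ȳ_str) = Σₕ Wₕ²(1 − fₕ)sₕ²/nₕ with Wₕ = Nₕ/N, N = 28555.
Dept III: Wₕ = 0.10446507; term = 0.10446507²·(1 − 0.02681864)·918.4/80 = 0.12192081.
Dept II: Wₕ = 0.04937839; term = 0.04937839²·(1 − 0.15531915)·11/219 = 1.0344634 × 10^-4.
Dept IV: Wₕ = 0.68804062; term = 0.68804062²·(1 − 0.11782969)·1307/2315 = 0.23577904.
Dept I: Wₕ = 0.15811592; term = 0.15811592²·(1 − 0.23211517)·342/1048 = 0.0062648704.
Sum = 0.36406817.

0.36407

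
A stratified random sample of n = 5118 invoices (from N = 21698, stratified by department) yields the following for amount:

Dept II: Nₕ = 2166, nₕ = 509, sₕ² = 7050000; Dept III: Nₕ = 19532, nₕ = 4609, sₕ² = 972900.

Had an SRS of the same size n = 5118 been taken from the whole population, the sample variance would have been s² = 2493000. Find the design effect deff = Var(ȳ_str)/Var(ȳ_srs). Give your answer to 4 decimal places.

0.6348

Var(ȳ_str) = Σ Wₕ²(1−fₕ)sₕ²/nₕ with Wₕ = Nₕ/21698:
  Dept II: (2166/21698)²·(1−509/2166)·7050000/509 = 105.58759
  Dept III: (19532/21698)²·(1−4609/19532)·972900/4609 = 130.68476
  → Var(ȳ_str) = 236.27235.
Var(ȳ_srs) = (1 − 5118/21698)·2493000/5118 = 372.20896.
deff = 236.27235 / 372.20896 = 0.6348.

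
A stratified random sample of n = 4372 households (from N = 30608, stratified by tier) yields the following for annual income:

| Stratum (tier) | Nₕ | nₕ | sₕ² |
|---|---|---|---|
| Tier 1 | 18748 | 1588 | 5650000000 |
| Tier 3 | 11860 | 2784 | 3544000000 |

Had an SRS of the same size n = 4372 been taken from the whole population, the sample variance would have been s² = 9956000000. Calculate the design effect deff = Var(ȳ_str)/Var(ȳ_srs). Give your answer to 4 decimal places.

0.7009

Var(ȳ_str) = Σ Wₕ²(1−fₕ)sₕ²/nₕ with Wₕ = Nₕ/30608:
  Tier 1: (18748/30608)²·(1−1588/18748)·5650000000/1588 = 1.2218004 × 10^6
  Tier 3: (11860/30608)²·(1−2784/11860)·3544000000/2784 = 146262.76
  → Var(ȳ_str) = 1.3680632 × 10^6.
Var(ȳ_srs) = (1 − 4372/30608)·9956000000/4372 = 1.9519442 × 10^6.
deff = (1.3680632 × 10^6) / (1.9519442 × 10^6) = 0.7009.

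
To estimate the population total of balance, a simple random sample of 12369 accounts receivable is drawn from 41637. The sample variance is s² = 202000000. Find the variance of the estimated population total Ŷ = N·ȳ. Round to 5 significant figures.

1.9902 × 10^13

Var(Ŷ) = N²·Var(ȳ) = N²·(1 − n/N)·s²/n.
f = 12369/41637 = 0.29706751; Var(ȳ) = 0.70293249·202000000/12369 = 11479.696.
Var(Ŷ) = 41637² · 11479.696 = 1.9901658 × 10^13.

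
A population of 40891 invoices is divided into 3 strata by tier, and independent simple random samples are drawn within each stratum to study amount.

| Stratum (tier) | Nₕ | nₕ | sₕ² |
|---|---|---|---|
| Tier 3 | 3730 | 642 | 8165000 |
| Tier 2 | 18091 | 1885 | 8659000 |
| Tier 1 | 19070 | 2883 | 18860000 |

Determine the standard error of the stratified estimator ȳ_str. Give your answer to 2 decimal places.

Var(ȳ_str) = Σₕ Wₕ²(1 − fₕ)sₕ²/nₕ with Wₕ = Nₕ/N, N = 40891.
Tier 3: Wₕ = 0.09121812; term = 0.09121812²·(1 − 0.17211796)·8165000/642 = 87.609625.
Tier 2: Wₕ = 0.44242009; term = 0.44242009²·(1 − 0.10419546)·8659000/1885 = 805.45138.
Tier 1: Wₕ = 0.46636179; term = 0.46636179²·(1 − 0.15117986)·18860000/2883 = 1207.6988.
Sum = 2100.7598.
SE = √(2100.7598) = 45.83.

45.83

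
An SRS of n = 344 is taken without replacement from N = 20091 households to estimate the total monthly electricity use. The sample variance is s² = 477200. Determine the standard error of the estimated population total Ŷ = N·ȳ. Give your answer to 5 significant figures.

Var(Ŷ) = N²·Var(ȳ) = N²·(1 − n/N)·s²/n.
f = 344/20091 = 0.01712209; Var(ȳ) = 0.98287791·477200/344 = 1363.4574.
Var(Ŷ) = 20091² · 1363.4574 = 5.5035724 × 10^11.
SE(Ŷ) = √(5.5035724 × 10^11) = 741860.

741860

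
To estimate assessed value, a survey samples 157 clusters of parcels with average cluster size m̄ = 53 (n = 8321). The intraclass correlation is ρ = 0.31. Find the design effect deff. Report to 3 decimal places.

17.120

deff = 1 + (53 − 1)·0.31 = 1 + 16.12 = 17.12.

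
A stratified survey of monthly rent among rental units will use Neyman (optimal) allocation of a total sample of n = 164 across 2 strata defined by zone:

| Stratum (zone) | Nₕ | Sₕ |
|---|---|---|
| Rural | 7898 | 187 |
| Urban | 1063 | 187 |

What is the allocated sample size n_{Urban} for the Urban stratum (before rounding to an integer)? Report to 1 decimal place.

19.5

Neyman allocation: nₕ = n·NₕSₕ / Σⱼ NⱼSⱼ.
Σ NⱼSⱼ = 7898·187 + 1063·187 = 1.675707 × 10^6.
n_{Urban} = 164·1063·187 / (1.675707 × 10^6) = 19.5.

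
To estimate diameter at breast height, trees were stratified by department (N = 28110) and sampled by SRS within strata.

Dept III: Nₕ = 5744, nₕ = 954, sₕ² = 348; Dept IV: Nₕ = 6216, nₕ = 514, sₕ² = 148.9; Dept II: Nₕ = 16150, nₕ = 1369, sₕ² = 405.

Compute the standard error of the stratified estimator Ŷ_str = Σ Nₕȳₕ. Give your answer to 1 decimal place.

9535.4

Var(Ŷ_str) = Σₕ Nₕ²(1 − fₕ)sₕ²/nₕ.
Dept III: 5744²·(1 − 954/5744)·348/954 = 1.0036466 × 10^7.
Dept IV: 6216²·(1 − 514/6216)·148.9/514 = 1.026762 × 10^7.
Dept II: 16150²·(1 − 1369/16150)·405/1369 = 7.0620033 × 10^7.
Sum = 9.0924119 × 10^7.
SE = √(9.0924119 × 10^7) = 9535.4.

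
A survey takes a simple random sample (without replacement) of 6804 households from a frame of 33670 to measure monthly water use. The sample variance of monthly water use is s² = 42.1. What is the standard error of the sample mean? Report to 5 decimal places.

Under SRS without replacement, Var(ȳ) = (1 − f)·s²/n with f = n/N = 6804/33670 = 0.20207900.
Var(ȳ) = (1 − 0.20207900)·42.1/6804 = 0.79792100·0.0061875367 = 0.0049371655.
SE(ȳ) = √(0.0049371655) = 0.07026.

0.07026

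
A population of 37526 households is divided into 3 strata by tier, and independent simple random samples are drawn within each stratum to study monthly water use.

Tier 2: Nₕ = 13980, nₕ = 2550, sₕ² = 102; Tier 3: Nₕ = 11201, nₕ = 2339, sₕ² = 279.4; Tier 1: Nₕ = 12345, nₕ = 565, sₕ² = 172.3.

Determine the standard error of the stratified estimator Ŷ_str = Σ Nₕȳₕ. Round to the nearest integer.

7912

Var(Ŷ_str) = Σₕ Nₕ²(1 − fₕ)sₕ²/nₕ.
Tier 2: 13980²·(1 − 2550/13980)·102/2550 = 6.391656 × 10^6.
Tier 3: 11201²·(1 − 2339/11201)·279.4/2339 = 1.185727 × 10^7.
Tier 1: 12345²·(1 − 565/12345)·172.3/565 = 4.4347916 × 10^7.
Sum = 6.2596842 × 10^7.
SE = √(6.2596842 × 10^7) = 7912.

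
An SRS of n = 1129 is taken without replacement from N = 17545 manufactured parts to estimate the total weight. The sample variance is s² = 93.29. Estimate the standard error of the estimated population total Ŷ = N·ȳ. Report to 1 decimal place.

4878.4

Var(Ŷ) = N²·Var(ȳ) = N²·(1 − n/N)·s²/n.
f = 1129/17545 = 0.06434882; Var(ȳ) = 0.93565118·93.29/1129 = 0.077313462.
Var(Ŷ) = 17545² · 0.077313462 = 2.3799173 × 10^7.
SE(Ŷ) = √(2.3799173 × 10^7) = 4878.4.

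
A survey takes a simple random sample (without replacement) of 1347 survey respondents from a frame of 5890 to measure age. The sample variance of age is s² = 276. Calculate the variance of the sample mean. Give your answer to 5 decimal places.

0.15804

Under SRS without replacement, Var(ȳ) = (1 − f)·s²/n with f = n/N = 1347/5890 = 0.22869270.
Var(ȳ) = (1 − 0.22869270)·276/1347 = 0.77130730·0.20489978 = 0.15804069.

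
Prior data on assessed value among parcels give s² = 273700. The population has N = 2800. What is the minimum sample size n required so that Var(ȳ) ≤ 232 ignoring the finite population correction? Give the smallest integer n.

Without fpc, n₀ = s²/D = 273700/232 = 1179.7414.
Rounding up, n = 1180.

1180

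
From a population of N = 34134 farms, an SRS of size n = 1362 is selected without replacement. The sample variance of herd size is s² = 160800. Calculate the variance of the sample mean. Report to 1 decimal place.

Under SRS without replacement, Var(ȳ) = (1 − f)·s²/n with f = n/N = 1362/34134 = 0.03990156.
Var(ȳ) = (1 − 0.03990156)·160800/1362 = 0.96009844·118.06167 = 113.35083.

113.4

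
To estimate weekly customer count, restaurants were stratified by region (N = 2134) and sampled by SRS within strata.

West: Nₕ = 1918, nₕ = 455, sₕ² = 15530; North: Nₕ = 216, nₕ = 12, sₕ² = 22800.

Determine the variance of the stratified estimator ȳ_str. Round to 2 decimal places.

39.42

Var(ȳ_str) = Σₕ Wₕ²(1 − fₕ)sₕ²/nₕ with Wₕ = Nₕ/N, N = 2134.
West: Wₕ = 0.89878163; term = 0.89878163²·(1 − 0.23722628)·15530/455 = 21.031205.
North: Wₕ = 0.10121837; term = 0.10121837²·(1 − 0.05555556)·22800/12 = 18.384367.
Sum = 39.415572.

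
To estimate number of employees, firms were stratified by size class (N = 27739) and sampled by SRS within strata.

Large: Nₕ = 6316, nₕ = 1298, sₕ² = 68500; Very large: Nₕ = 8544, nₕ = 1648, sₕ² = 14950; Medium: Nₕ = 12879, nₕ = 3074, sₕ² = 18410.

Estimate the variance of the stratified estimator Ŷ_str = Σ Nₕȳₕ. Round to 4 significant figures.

Var(Ŷ_str) = Σₕ Nₕ²(1 − fₕ)sₕ²/nₕ.
Large: 6316²·(1 − 1298/6316)·68500/1298 = 1.6725868 × 10^9.
Very large: 8544²·(1 − 1648/8544)·14950/1648 = 5.3449356 × 10^8.
Medium: 12879²·(1 − 3074/12879)·18410/3074 = 7.5627486 × 10^8.
Sum = 2.9633552 × 10^9.

2.963 × 10^9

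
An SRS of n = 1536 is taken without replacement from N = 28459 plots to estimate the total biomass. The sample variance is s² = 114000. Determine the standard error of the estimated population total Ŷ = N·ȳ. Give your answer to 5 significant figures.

Var(Ŷ) = N²·Var(ȳ) = N²·(1 − n/N)·s²/n.
f = 1536/28459 = 0.05397238; Var(ȳ) = 0.94602762·114000/1536 = 70.212987.
Var(Ŷ) = 28459² · 70.212987 = 5.6866529 × 10^10.
SE(Ŷ) = √(5.6866529 × 10^10) = 238470.

238470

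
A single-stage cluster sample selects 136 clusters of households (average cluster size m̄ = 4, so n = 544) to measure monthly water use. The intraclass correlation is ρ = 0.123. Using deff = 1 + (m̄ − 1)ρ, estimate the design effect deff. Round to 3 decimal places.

deff = 1 + (4 − 1)·0.123 = 1 + 0.369 = 1.369.

1.369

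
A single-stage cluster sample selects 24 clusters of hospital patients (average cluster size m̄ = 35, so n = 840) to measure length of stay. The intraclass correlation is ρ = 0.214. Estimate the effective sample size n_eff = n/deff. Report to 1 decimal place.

deff = 1 + (35 − 1)·0.214 = 1 + 7.276 = 8.276.
n_eff = 840 / 8.276 = 101.5.

101.5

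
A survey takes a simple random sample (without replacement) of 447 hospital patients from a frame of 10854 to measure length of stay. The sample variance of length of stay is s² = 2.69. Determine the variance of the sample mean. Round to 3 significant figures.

Under SRS without replacement, Var(ȳ) = (1 − f)·s²/n with f = n/N = 447/10854 = 0.04118297.
Var(ȳ) = (1 − 0.04118297)·2.69/447 = 0.95881703·0.0060178971 = 0.0057700622.

0.00577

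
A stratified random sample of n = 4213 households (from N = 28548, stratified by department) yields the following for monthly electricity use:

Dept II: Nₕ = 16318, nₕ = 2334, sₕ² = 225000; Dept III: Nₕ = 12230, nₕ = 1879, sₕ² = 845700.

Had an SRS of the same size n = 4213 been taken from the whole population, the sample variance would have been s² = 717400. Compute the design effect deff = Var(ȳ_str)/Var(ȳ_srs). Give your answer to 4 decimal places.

0.6676

Var(ȳ_str) = Σ Wₕ²(1−fₕ)sₕ²/nₕ with Wₕ = Nₕ/28548:
  Dept II: (16318/28548)²·(1−2334/16318)·225000/2334 = 26.9916
  Dept III: (12230/28548)²·(1−1879/12230)·845700/1879 = 69.911229
  → Var(ȳ_str) = 96.902829.
Var(ȳ_srs) = (1 − 4213/28548)·717400/4213 = 145.15285.
deff = 96.902829 / 145.15285 = 0.6676.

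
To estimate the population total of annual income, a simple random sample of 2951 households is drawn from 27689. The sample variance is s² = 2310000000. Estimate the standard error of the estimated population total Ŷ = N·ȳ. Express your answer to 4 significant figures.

2.316 × 10^7

Var(Ŷ) = N²·Var(ȳ) = N²·(1 − n/N)·s²/n.
f = 2951/27689 = 0.10657662; Var(ȳ) = 0.89342338·2310000000/2951 = 699358.86.
Var(Ŷ) = 27689² · 699358.86 = 5.3618496 × 10^14.
SE(Ŷ) = √(5.3618496 × 10^14) = 2.316 × 10^7.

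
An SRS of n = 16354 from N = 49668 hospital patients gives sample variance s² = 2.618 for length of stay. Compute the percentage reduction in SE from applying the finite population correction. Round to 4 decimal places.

f = n/N = 16354/49668 = 0.32926633.
SE_no-fpc = √(s²/n) = 0.012652397; SE_fpc = √((1−f)s²/n) = 0.010362102.
Ratio = √(1−f) = 0.81898332. Reduction = 100·(1 − 0.81898332) = 18.1017%.

18.1017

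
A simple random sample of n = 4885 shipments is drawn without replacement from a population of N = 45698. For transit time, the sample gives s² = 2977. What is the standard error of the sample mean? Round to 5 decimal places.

0.73775

Under SRS without replacement, Var(ȳ) = (1 − f)·s²/n with f = n/N = 4885/45698 = 0.10689746.
Var(ȳ) = (1 − 0.10689746)·2977/4885 = 0.89310254·0.60941658 = 0.5442715.
SE(ȳ) = √(0.5442715) = 0.73775.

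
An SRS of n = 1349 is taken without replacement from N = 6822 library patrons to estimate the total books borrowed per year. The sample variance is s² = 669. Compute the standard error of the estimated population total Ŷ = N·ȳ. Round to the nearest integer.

4303

Var(Ŷ) = N²·Var(ȳ) = N²·(1 − n/N)·s²/n.
f = 1349/6822 = 0.19774260; Var(ȳ) = 0.80225740·669/1349 = 0.39785782.
Var(Ŷ) = 6822² · 0.39785782 = 1.8516177 × 10^7.
SE(Ŷ) = √(1.8516177 × 10^7) = 4303.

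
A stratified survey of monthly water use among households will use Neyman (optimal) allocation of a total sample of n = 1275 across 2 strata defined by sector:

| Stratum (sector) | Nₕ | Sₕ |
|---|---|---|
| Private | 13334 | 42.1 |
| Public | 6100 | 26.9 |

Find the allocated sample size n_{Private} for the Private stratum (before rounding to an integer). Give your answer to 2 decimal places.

Neyman allocation: nₕ = n·NₕSₕ / Σⱼ NⱼSⱼ.
Σ NⱼSⱼ = 13334·42.1 + 6100·26.9 = 725451.4.
n_{Private} = 1275·13334·42.1 / 725451.4 = 986.61.

986.61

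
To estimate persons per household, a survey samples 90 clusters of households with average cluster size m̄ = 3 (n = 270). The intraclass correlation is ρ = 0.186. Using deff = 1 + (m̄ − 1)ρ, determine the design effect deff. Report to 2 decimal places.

deff = 1 + (3 − 1)·0.186 = 1 + 0.372 = 1.372.

1.37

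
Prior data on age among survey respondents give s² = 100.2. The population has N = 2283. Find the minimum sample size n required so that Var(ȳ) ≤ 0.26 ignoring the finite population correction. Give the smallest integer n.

Without fpc, n₀ = s²/D = 100.2/0.26 = 385.3846.
Rounding up, n = 386.

386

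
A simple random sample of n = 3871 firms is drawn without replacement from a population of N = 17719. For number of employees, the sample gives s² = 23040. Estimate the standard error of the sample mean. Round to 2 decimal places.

2.16

Under SRS without replacement, Var(ȳ) = (1 − f)·s²/n with f = n/N = 3871/17719 = 0.21846605.
Var(ȳ) = (1 − 0.21846605)·23040/3871 = 0.78153395·5.9519504 = 4.6516513.
SE(ȳ) = √(4.6516513) = 2.16.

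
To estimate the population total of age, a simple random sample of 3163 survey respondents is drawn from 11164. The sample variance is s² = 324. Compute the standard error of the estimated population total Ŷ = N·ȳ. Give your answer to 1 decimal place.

Var(Ŷ) = N²·Var(ȳ) = N²·(1 − n/N)·s²/n.
f = 3163/11164 = 0.28332139; Var(ȳ) = 0.71667861·324/3163 = 0.073412542.
Var(Ŷ) = 11164² · 0.073412542 = 9.1497645 × 10^6.
SE(Ŷ) = √(9.1497645 × 10^6) = 3024.9.

3024.9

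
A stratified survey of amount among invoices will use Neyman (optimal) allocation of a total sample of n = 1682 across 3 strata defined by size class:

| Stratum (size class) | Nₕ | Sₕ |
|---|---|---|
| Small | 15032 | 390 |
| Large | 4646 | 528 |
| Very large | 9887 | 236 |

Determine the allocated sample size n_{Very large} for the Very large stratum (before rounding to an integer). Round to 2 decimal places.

Neyman allocation: nₕ = n·NₕSₕ / Σⱼ NⱼSⱼ.
Σ NⱼSⱼ = 15032·390 + 4646·528 + 9887·236 = 1.06489 × 10^7.
n_{Very large} = 1682·9887·236 / (1.06489 × 10^7) = 368.55.

368.55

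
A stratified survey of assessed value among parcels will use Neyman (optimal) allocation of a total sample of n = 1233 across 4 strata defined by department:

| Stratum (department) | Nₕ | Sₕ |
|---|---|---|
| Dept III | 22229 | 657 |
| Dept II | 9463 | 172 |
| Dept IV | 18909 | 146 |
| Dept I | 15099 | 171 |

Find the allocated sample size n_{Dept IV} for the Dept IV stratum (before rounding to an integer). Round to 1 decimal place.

157.8

Neyman allocation: nₕ = n·NₕSₕ / Σⱼ NⱼSⱼ.
Σ NⱼSⱼ = 22229·657 + 9463·172 + 18909·146 + 15099·171 = 2.1574732 × 10^7.
n_{Dept IV} = 1233·18909·146 / (2.1574732 × 10^7) = 157.8.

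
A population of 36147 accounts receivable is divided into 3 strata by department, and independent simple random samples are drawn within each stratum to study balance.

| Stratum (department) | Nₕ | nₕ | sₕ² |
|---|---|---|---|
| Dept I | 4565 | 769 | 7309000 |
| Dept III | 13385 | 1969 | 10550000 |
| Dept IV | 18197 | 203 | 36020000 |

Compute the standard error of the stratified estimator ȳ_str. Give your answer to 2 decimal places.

Var(ȳ_str) = Σₕ Wₕ²(1 − fₕ)sₕ²/nₕ with Wₕ = Nₕ/N, N = 36147.
Dept I: Wₕ = 0.12628987; term = 0.12628987²·(1 − 0.16845564)·7309000/769 = 126.05326.
Dept III: Wₕ = 0.37029352; term = 0.37029352²·(1 − 0.14710497)·10550000/1969 = 626.60602.
Dept IV: Wₕ = 0.50341660; term = 0.50341660²·(1 − 0.01115569)·36020000/203 = 44466.266.
Sum = 45218.925.
SE = √(45218.925) = 212.65.

212.65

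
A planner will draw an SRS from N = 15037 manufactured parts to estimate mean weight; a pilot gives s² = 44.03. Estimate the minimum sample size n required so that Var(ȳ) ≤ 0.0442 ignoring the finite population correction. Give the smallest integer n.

Without fpc, n₀ = s²/D = 44.03/0.0442 = 996.1538.
Rounding up, n = 997.

997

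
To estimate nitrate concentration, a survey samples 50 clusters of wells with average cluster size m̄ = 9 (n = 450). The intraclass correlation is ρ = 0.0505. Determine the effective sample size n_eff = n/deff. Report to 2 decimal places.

deff = 1 + (9 − 1)·0.0505 = 1 + 0.404 = 1.404.
n_eff = 450 / 1.404 = 320.51.

320.51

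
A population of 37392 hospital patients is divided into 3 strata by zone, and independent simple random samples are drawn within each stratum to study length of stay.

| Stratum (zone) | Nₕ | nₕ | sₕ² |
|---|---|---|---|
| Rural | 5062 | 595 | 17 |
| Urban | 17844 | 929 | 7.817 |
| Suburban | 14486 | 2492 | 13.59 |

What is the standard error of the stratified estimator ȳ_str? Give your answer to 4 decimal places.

Var(ȳ_str) = Σₕ Wₕ²(1 − fₕ)sₕ²/nₕ with Wₕ = Nₕ/N, N = 37392.
Rural: Wₕ = 0.13537655; term = 0.13537655²·(1 − 0.11754247)·17/595 = 4.620752 × 10^-4.
Urban: Wₕ = 0.47721438; term = 0.47721438²·(1 − 0.05206232)·7.817/929 = 0.0018164825.
Suburban: Wₕ = 0.38740907; term = 0.38740907²·(1 − 0.17202817)·13.59/2492 = 6.7768294 × 10^-4.
Sum = 0.0029562406.
SE = √(0.0029562406) = 0.0544.

0.0544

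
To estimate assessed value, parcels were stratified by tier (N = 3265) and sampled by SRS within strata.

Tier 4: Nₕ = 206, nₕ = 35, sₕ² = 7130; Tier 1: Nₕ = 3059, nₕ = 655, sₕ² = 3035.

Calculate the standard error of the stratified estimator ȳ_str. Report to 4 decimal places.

Var(ȳ_str) = Σₕ Wₕ²(1 − fₕ)sₕ²/nₕ with Wₕ = Nₕ/N, N = 3265.
Tier 4: Wₕ = 0.06309342; term = 0.06309342²·(1 − 0.16990291)·7130/35 = 0.67316022.
Tier 1: Wₕ = 0.93690658; term = 0.93690658²·(1 − 0.21412226)·3035/655 = 3.1964283.
Sum = 3.8695885.
SE = √(3.8695885) = 1.9671.

1.9671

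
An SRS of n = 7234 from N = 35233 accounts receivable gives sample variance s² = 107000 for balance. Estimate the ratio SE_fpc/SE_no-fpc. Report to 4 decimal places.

f = n/N = 7234/35233 = 0.20531888.
SE_no-fpc = √(s²/n) = 3.8459412; SE_fpc = √((1−f)s²/n) = 3.42846.
Ratio = √(1−f) = 0.89144889.

0.8914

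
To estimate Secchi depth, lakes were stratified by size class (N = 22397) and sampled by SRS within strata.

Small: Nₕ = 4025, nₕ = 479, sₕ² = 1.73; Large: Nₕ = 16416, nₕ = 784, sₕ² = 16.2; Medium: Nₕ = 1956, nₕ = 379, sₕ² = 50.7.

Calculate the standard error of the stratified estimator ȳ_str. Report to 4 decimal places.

0.1072

Var(ȳ_str) = Σₕ Wₕ²(1 − fₕ)sₕ²/nₕ with Wₕ = Nₕ/N, N = 22397.
Small: Wₕ = 0.17971157; term = 0.17971157²·(1 − 0.11900621)·1.73/479 = 1.027627 × 10^-4.
Large: Wₕ = 0.73295531; term = 0.73295531²·(1 − 0.04775828)·16.2/784 = 0.010570637.
Medium: Wₕ = 0.08733312; term = 0.08733312²·(1 − 0.19376278)·50.7/379 = 8.2260168 × 10^-4.
Sum = 0.011496001.
SE = √(0.011496001) = 0.1072.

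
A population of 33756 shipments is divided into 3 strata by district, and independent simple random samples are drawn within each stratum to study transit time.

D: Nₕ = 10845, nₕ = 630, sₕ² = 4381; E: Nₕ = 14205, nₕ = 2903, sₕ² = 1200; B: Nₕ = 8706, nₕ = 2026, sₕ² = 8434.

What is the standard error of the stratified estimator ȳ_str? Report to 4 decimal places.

Var(ȳ_str) = Σₕ Wₕ²(1 − fₕ)sₕ²/nₕ with Wₕ = Nₕ/N, N = 33756.
D: Wₕ = 0.32127622; term = 0.32127622²·(1 − 0.05809129)·4381/630 = 0.67608091.
E: Wₕ = 0.42081408; term = 0.42081408²·(1 − 0.20436466)·1200/2903 = 0.058240996.
B: Wₕ = 0.25790970; term = 0.25790970²·(1 − 0.23271307)·8434/2026 = 0.21246496.
Sum = 0.94678687.
SE = √(0.94678687) = 0.9730.

0.9730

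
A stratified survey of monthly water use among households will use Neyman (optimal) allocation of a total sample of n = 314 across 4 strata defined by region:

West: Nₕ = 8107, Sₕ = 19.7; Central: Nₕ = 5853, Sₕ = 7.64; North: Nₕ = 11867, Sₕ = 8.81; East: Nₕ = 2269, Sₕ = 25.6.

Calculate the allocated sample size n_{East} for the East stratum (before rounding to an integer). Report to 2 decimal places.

49.69

Neyman allocation: nₕ = n·NₕSₕ / Σⱼ NⱼSⱼ.
Σ NⱼSⱼ = 8107·19.7 + 5853·7.64 + 11867·8.81 + 2269·25.6 = 367059.49.
n_{East} = 314·2269·25.6 / 367059.49 = 49.69.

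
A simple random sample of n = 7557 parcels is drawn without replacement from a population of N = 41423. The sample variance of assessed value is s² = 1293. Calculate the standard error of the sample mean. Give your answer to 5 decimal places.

Under SRS without replacement, Var(ȳ) = (1 − f)·s²/n with f = n/N = 7557/41423 = 0.18243488.
Var(ȳ) = (1 − 0.18243488)·1293/7557 = 0.81756512·0.17109964 = 0.1398851.
SE(ȳ) = √(0.1398851) = 0.37401.

0.37401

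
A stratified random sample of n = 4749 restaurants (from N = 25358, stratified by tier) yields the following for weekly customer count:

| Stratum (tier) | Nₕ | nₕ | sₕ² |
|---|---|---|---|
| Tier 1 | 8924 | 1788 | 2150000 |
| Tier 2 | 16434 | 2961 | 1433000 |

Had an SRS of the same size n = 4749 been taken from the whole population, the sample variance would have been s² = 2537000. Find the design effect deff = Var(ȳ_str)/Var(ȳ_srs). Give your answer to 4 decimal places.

0.6581

Var(ȳ_str) = Σ Wₕ²(1−fₕ)sₕ²/nₕ with Wₕ = Nₕ/25358:
  Tier 1: (8924/25358)²·(1−1788/8924)·2150000/1788 = 119.08453
  Tier 2: (16434/25358)²·(1−2961/16434)·1433000/2961 = 166.64235
  → Var(ȳ_str) = 285.72688.
Var(ȳ_srs) = (1 − 4749/25358)·2537000/4749 = 434.17041.
deff = 285.72688 / 434.17041 = 0.6581.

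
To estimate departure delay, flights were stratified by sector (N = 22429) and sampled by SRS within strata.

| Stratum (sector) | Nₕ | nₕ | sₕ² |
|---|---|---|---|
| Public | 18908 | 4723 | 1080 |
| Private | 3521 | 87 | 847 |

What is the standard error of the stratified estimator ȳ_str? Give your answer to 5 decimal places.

Var(ȳ_str) = Σₕ Wₕ²(1 − fₕ)sₕ²/nₕ with Wₕ = Nₕ/N, N = 22429.
Public: Wₕ = 0.84301574; term = 0.84301574²·(1 − 0.24978845)·1080/4723 = 0.12191606.
Private: Wₕ = 0.15698426; term = 0.15698426²·(1 − 0.02470889)·847/87 = 0.2339972.
Sum = 0.35591326.
SE = √(0.35591326) = 0.59658.

0.59658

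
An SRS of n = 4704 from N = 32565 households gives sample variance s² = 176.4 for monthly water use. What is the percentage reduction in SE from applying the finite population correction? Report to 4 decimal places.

7.5040

f = n/N = 4704/32565 = 0.14444956.
SE_no-fpc = √(s²/n) = 0.19364917; SE_fpc = √((1−f)s²/n) = 0.17911767.
Ratio = √(1−f) = 0.92495970. Reduction = 100·(1 − 0.92495970) = 7.5040%.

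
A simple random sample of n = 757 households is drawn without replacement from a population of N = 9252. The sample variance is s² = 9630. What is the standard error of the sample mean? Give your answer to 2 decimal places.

3.42

Under SRS without replacement, Var(ȳ) = (1 − f)·s²/n with f = n/N = 757/9252 = 0.08182015.
Var(ȳ) = (1 − 0.08182015)·9630/757 = 0.91817985·12.721268 = 11.680412.
SE(ȳ) = √(11.680412) = 3.42.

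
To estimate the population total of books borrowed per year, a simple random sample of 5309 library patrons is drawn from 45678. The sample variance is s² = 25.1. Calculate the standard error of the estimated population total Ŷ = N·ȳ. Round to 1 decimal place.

Var(Ŷ) = N²·Var(ȳ) = N²·(1 − n/N)·s²/n.
f = 5309/45678 = 0.11622663; Var(ȳ) = 0.88377337·25.1/5309 = 0.004178322.
Var(Ŷ) = 45678² · 0.004178322 = 8.717984 × 10^6.
SE(Ŷ) = √(8.717984 × 10^6) = 2952.6.

2952.6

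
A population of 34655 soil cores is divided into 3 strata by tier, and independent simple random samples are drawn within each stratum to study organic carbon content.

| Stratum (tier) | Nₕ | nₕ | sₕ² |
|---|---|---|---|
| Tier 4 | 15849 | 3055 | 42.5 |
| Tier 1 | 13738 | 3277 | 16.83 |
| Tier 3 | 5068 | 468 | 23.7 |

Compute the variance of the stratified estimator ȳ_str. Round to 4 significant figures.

0.003946

Var(ȳ_str) = Σₕ Wₕ²(1 − fₕ)sₕ²/nₕ with Wₕ = Nₕ/N, N = 34655.
Tier 4: Wₕ = 0.45733660; term = 0.45733660²·(1 − 0.19275664)·42.5/3055 = 0.0023488437.
Tier 1: Wₕ = 0.39642187; term = 0.39642187²·(1 − 0.23853545)·16.83/3277 = 6.1457173 × 10^-4.
Tier 3: Wₕ = 0.14624152; term = 0.14624152²·(1 − 0.09234412)·23.7/468 = 9.8302627 × 10^-4.
Sum = 0.0039464417.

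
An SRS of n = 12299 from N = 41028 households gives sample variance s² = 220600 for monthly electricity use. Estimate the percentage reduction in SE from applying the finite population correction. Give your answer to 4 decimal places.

f = n/N = 12299/41028 = 0.29977089.
SE_no-fpc = √(s²/n) = 4.2351408; SE_fpc = √((1−f)s²/n) = 3.5439528.
Ratio = √(1−f) = 0.83679694. Reduction = 100·(1 − 0.83679694) = 16.3203%.

16.3203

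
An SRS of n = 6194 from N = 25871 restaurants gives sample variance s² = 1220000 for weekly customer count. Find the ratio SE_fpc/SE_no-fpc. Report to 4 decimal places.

0.8721

f = n/N = 6194/25871 = 0.23941865.
SE_no-fpc = √(s²/n) = 14.034415; SE_fpc = √((1−f)s²/n) = 12.239598.
Ratio = √(1−f) = 0.87211315.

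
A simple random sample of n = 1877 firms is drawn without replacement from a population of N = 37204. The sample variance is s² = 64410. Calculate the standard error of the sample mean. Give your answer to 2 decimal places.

5.71

Under SRS without replacement, Var(ȳ) = (1 − f)·s²/n with f = n/N = 1877/37204 = 0.05045156.
Var(ȳ) = (1 − 0.05045156)·64410/1877 = 0.94954844·34.315397 = 32.584131.
SE(ȳ) = √(32.584131) = 5.71.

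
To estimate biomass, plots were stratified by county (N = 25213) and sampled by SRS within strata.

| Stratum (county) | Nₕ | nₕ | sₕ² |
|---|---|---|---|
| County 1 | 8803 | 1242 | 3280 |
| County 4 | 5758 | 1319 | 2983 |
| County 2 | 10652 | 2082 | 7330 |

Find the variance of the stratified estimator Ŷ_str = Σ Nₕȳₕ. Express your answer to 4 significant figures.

5.550 × 10^8

Var(Ŷ_str) = Σₕ Nₕ²(1 − fₕ)sₕ²/nₕ.
County 1: 8803²·(1 − 1242/8803)·3280/1242 = 1.7577706 × 10^8.
County 4: 5758²·(1 − 1319/5758)·2983/1319 = 5.7804981 × 10^7.
County 2: 10652²·(1 − 2082/10652)·7330/2082 = 3.2139212 × 10^8.
Sum = 5.5497416 × 10^8.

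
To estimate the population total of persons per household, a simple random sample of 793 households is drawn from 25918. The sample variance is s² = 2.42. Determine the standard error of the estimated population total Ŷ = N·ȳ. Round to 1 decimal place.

1409.7

Var(Ŷ) = N²·Var(ȳ) = N²·(1 − n/N)·s²/n.
f = 793/25918 = 0.03059650; Var(ȳ) = 0.96940350·2.42/793 = 0.002958331.
Var(Ŷ) = 25918² · 0.002958331 = 1.9872373 × 10^6.
SE(Ŷ) = √(1.9872373 × 10^6) = 1409.7.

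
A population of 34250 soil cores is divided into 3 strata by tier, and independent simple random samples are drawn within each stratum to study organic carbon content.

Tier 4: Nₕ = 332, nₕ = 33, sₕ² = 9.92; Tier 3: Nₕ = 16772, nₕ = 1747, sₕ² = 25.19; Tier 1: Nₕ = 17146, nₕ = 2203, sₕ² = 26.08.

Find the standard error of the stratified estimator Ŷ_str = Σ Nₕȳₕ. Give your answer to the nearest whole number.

Var(Ŷ_str) = Σₕ Nₕ²(1 − fₕ)sₕ²/nₕ.
Tier 4: 332²·(1 − 33/332)·9.92/33 = 29840.562.
Tier 3: 16772²·(1 − 1747/16772)·25.19/1747 = 3.6335789 × 10^6.
Tier 1: 17146²·(1 − 2203/17146)·26.08/2203 = 3.0331487 × 10^6.
Sum = 6.6965682 × 10^6.
SE = √(6.6965682 × 10^6) = 2588.

2588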